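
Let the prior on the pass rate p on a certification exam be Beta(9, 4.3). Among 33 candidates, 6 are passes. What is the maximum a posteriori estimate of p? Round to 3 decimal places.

p̂_MAP = 0.316

Prior: Beta(9, 4.3).
Data: 6 successes in 33 trials. The binomial likelihood contributes p^6(1−p)^27, so the posterior is Beta(9+6, 4.3+27) = Beta(15, 31.3).
For Beta(a, b) with a, b > 1 the mode is (a−1)/(a+b−2) = 14/44.3 ≈ 0.316.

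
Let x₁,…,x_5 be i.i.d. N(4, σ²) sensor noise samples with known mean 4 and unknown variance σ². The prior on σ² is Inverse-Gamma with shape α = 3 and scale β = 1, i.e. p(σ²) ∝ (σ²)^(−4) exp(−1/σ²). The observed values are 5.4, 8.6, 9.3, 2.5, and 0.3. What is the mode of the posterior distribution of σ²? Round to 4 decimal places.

σ̂²_MAP = 5.3192

Sum of squared deviations about the known mean: SS = (5.4−4)² + (8.6−4)² + (9.3−4)² + (2.5−4)² + (0.3−4)² = 67.15.
The Normal likelihood contributes (σ²)^(−n/2) exp(−SS/(2σ²)), so the posterior is Inverse-Gamma(α + n/2, β + SS/2) = Inverse-Gamma(5.5, 34.575).
The mode of Inverse-Gamma(a, b) is b/(a+1) = 34.575/6.5 ≈ 5.3192.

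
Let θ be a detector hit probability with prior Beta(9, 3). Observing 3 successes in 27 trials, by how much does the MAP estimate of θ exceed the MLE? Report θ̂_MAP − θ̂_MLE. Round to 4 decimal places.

MAP − MLE = 0.1862

Posterior is Beta(12, 27); MAP = (12−1)/(39−2) = 11/37 ≈ 0.29730.
MLE ignores the prior: θ̂_MLE = k/n = 3/27 ≈ 0.11111.
Difference = 11/37 − 3/27 = 62/333 ≈ 0.1862.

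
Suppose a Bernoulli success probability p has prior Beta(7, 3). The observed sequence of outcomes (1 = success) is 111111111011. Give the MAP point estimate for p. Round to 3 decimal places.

p̂_MAP = 0.850

Prior: Beta(7, 3).
Data: 11 successes in 12 trials (from the sequence). The binomial likelihood contributes p^11(1−p)^1, so the posterior is Beta(7+11, 3+1) = Beta(18, 4).
For Beta(a, b) with a, b > 1 the mode is (a−1)/(a+b−2) = 17/20 ≈ 0.850.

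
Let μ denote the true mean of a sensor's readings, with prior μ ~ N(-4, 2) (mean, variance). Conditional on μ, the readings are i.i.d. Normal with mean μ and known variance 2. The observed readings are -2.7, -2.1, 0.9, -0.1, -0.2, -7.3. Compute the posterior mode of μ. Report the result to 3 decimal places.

n = 6; x̄ = ((-2.7) + (-2.1) + 0.9 + (-0.1) + (-0.2) + (-7.3))/6 = -11.5/6 = -23/12 ≈ -1.9167.
For a Normal prior and Normal likelihood with known variance, the posterior is Normal; its mode equals its mean, the precision-weighted average.
Prior precision 1/σ₀² = 1/2 = 0.5; data precision n/σ² = 6/2 = 3.
μ̂ = (0.5·(-4) + 3·(-23/12)) / (0.5 + 3) = (-7.75)/3.5 = -31/14 ≈ -2.214.

μ̂_MAP = -2.214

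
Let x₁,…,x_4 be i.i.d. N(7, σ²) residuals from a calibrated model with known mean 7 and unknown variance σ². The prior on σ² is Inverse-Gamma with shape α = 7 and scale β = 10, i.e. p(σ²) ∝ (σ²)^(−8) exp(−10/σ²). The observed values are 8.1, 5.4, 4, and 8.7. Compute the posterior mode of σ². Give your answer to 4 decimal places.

Sum of squared deviations about the known mean: SS = (8.1−7)² + (5.4−7)² + (4−7)² + (8.7−7)² = 15.66.
The Normal likelihood contributes (σ²)^(−n/2) exp(−SS/(2σ²)), so the posterior is Inverse-Gamma(α + n/2, β + SS/2) = Inverse-Gamma(9, 17.83).
The mode of Inverse-Gamma(a, b) is b/(a+1) = 17.83/10 ≈ 1.7830.

σ̂²_MAP = 1.7830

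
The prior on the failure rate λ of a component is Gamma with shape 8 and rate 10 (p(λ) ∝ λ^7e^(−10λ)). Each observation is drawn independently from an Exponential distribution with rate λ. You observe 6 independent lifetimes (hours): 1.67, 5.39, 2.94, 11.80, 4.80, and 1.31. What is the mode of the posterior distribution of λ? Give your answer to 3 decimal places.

The Exponential(rate=λ) likelihood is ∝ λ^n e^(−λΣtᵢ). Here n = 6 and Σtᵢ = 1.67 + 5.39 + 2.94 + 11.80 + 4.80 + 1.31 = 27.91.
Posterior ∝ λ^7e^(−10λ) · λ^6e^(−27.91λ) = λ^13e^(−37.91λ), i.e. Gamma(14, 37.91).
Mode = (a−1)/b = 13/37.91 ≈ 0.343.

λ̂_MAP = 0.343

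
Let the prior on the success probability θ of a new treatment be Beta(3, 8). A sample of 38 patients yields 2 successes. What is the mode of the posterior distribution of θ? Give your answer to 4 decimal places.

Prior: Beta(3, 8).
Data: 2 successes in 38 trials. The binomial likelihood contributes θ^2(1−θ)^36, so the posterior is Beta(3+2, 8+36) = Beta(5, 44).
For Beta(a, b) with a, b > 1 the mode is (a−1)/(a+b−2) = 4/47 ≈ 0.0851.

θ̂_MAP = 0.0851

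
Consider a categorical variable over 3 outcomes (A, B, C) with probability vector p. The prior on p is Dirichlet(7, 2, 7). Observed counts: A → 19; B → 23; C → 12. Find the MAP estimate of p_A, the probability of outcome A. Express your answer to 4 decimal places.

MAP estimate of p_A = 0.3731

The posterior is Dirichlet(αᵢ + nᵢ) = Dirichlet(26, 25, 19).
For a Dirichlet(a₁,…,a_K) with all aᵢ > 1, the mode has j-th component (aⱼ − 1)/(Σaᵢ − K).
Here Σaᵢ = 70 and K = 3, so p_A = (26 − 1)/(70 − 3) = 25/67 ≈ 0.3731.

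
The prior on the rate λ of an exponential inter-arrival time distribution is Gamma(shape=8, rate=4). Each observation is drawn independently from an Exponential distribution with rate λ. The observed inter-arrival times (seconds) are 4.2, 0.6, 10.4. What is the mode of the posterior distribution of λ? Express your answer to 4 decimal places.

λ̂_MAP = 0.5208

The Exponential(rate=λ) likelihood is ∝ λ^n e^(−λΣtᵢ). Here n = 3 and Σtᵢ = 4.2 + 0.6 + 10.4 = 15.2.
Posterior ∝ λ^7e^(−4λ) · λ^3e^(−15.2λ) = λ^10e^(−19.2λ), i.e. Gamma(11, 19.2).
Mode = (a−1)/b = 10/19.2 ≈ 0.5208.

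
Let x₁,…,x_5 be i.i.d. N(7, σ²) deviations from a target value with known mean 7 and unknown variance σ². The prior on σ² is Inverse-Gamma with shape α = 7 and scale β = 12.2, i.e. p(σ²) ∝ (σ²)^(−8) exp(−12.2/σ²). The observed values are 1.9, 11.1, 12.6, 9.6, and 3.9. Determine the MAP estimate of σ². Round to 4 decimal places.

Sum of squared deviations about the known mean: SS = (1.9−7)² + (11.1−7)² + (12.6−7)² + (9.6−7)² + (3.9−7)² = 90.55.
The Normal likelihood contributes (σ²)^(−n/2) exp(−SS/(2σ²)), so the posterior is Inverse-Gamma(α + n/2, β + SS/2) = Inverse-Gamma(9.5, 57.475).
The mode of Inverse-Gamma(a, b) is b/(a+1) = 57.475/10.5 ≈ 5.4738.

σ̂²_MAP = 5.4738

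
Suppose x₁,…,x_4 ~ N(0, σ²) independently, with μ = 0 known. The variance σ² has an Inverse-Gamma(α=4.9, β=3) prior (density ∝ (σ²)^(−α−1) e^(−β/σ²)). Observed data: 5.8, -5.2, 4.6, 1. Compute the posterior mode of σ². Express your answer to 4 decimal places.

σ̂²_MAP = 5.6228

Sum of squared deviations about the known mean: SS = (5.8−0)² + (-5.2−0)² + (4.6−0)² + (1−0)² = 82.84.
The Normal likelihood contributes (σ²)^(−n/2) exp(−SS/(2σ²)), so the posterior is Inverse-Gamma(α + n/2, β + SS/2) = Inverse-Gamma(6.9, 44.42).
The mode of Inverse-Gamma(a, b) is b/(a+1) = 44.42/7.9 ≈ 5.6228.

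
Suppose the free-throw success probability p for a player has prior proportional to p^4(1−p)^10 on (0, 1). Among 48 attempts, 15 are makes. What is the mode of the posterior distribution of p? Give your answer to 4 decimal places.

The prior density ∝ p^4(1−p)^10 is the kernel of Beta(5, 11).
Data: 15 successes in 48 trials. The binomial likelihood contributes p^15(1−p)^33, so the posterior is Beta(5+15, 11+33) = Beta(20, 44).
For Beta(a, b) with a, b > 1 the mode is (a−1)/(a+b−2) = 19/62 ≈ 0.3065.

p̂_MAP = 0.3065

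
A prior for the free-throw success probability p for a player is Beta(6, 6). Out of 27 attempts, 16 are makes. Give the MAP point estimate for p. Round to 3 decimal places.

p̂_MAP = 0.568

Prior: Beta(6, 6).
Data: 16 successes in 27 trials. The binomial likelihood contributes p^16(1−p)^11, so the posterior is Beta(6+16, 6+11) = Beta(22, 17).
For Beta(a, b) with a, b > 1 the mode is (a−1)/(a+b−2) = 21/37 ≈ 0.568.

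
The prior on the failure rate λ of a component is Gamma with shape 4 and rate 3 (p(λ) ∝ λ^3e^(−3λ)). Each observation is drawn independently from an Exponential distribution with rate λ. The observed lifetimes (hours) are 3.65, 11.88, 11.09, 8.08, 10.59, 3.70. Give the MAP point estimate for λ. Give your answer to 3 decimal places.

λ̂_MAP = 0.173

The Exponential(rate=λ) likelihood is ∝ λ^n e^(−λΣtᵢ). Here n = 6 and Σtᵢ = 3.65 + 11.88 + 11.09 + 8.08 + 10.59 + 3.70 = 48.99.
Posterior ∝ λ^3e^(−3λ) · λ^6e^(−48.99λ) = λ^9e^(−51.99λ), i.e. Gamma(10, 51.99).
Mode = (a−1)/b = 9/51.99 ≈ 0.173.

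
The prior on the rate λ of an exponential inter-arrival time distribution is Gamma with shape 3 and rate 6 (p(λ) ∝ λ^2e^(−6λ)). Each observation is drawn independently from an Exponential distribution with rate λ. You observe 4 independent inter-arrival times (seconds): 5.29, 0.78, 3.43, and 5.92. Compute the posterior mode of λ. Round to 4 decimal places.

λ̂_MAP = 0.2801

The Exponential(rate=λ) likelihood is ∝ λ^n e^(−λΣtᵢ). Here n = 4 and Σtᵢ = 5.29 + 0.78 + 3.43 + 5.92 = 15.42.
Posterior ∝ λ^2e^(−6λ) · λ^4e^(−15.42λ) = λ^6e^(−21.42λ), i.e. Gamma(7, 21.42).
Mode = (a−1)/b = 6/21.42 ≈ 0.2801.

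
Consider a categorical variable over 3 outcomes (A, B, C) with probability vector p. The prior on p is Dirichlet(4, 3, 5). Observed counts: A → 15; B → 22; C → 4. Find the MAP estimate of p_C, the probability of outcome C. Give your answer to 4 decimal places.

MAP estimate of p_C = 0.1600

The posterior is Dirichlet(αᵢ + nᵢ) = Dirichlet(19, 25, 9).
For a Dirichlet(a₁,…,a_K) with all aᵢ > 1, the mode has j-th component (aⱼ − 1)/(Σaᵢ − K).
Here Σaᵢ = 53 and K = 3, so p_C = (9 − 1)/(53 − 3) = 8/50 ≈ 0.1600.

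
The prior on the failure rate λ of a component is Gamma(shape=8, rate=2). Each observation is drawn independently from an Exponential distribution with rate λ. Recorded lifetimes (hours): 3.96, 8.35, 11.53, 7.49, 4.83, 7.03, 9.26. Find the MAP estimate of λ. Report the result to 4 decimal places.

The Exponential(rate=λ) likelihood is ∝ λ^n e^(−λΣtᵢ). Here n = 7 and Σtᵢ = 3.96 + 8.35 + 11.53 + 7.49 + 4.83 + 7.03 + 9.26 = 52.45.
Posterior ∝ λ^7e^(−2λ) · λ^7e^(−52.45λ) = λ^14e^(−54.45λ), i.e. Gamma(15, 54.45).
Mode = (a−1)/b = 14/54.45 ≈ 0.2571.

λ̂_MAP = 0.2571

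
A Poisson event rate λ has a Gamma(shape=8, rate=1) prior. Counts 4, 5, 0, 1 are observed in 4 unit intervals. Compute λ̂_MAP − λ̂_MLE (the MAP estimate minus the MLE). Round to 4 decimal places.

Σxᵢ = 10. Posterior is Gamma(18, 5); MAP = (18−1)/5 = 17/5 ≈ 3.40000.
MLE = x̄ = 10/4 ≈ 2.50000.
Difference = 17/5 − 10/4 = 9/10 ≈ 0.9000.

MAP − MLE = 0.9000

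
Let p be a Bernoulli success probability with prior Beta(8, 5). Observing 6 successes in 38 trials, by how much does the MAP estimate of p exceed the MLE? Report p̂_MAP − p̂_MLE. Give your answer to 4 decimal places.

Posterior is Beta(14, 37); MAP = (14−1)/(51−2) = 13/49 ≈ 0.26531.
MLE ignores the prior: p̂_MLE = k/n = 6/38 ≈ 0.15789.
Difference = 13/49 − 6/38 = 100/931 ≈ 0.1074.

MAP − MLE = 0.1074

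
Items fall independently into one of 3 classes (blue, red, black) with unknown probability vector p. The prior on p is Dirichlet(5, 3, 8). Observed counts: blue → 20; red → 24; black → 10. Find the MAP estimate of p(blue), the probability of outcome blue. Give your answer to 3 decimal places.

MAP estimate of p(blue) = 0.358

The posterior is Dirichlet(αᵢ + nᵢ) = Dirichlet(25, 27, 18).
For a Dirichlet(a₁,…,a_K) with all aᵢ > 1, the mode has j-th component (aⱼ − 1)/(Σaᵢ − K).
Here Σaᵢ = 70 and K = 3, so p(blue) = (25 − 1)/(70 − 3) = 24/67 ≈ 0.358.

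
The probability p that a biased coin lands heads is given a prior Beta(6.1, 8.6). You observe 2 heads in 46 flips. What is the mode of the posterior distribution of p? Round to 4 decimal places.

Prior: Beta(6.1, 8.6).
Data: 2 successes in 46 trials. The binomial likelihood contributes p^2(1−p)^44, so the posterior is Beta(6.1+2, 8.6+44) = Beta(8.1, 52.6).
For Beta(a, b) with a, b > 1 the mode is (a−1)/(a+b−2) = 7.1/58.7 ≈ 0.1210.

p̂_MAP = 0.1210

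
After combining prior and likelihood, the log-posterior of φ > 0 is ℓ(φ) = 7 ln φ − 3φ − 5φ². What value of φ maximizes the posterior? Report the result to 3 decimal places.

φ̂_MAP = 0.700

ℓ'(φ) = 7/φ − 3 − 10φ. Setting this to zero and multiplying by φ: 10φ² + 3φ − 7 = 0.
φ = (−3 + √(3² + 4·10·7)) / (2·10) = (−3 + √289) / 20 = (−3 + 17)/20 = 7/10.
ℓ''(φ) = −7/φ² − 10 < 0, confirming a maximum.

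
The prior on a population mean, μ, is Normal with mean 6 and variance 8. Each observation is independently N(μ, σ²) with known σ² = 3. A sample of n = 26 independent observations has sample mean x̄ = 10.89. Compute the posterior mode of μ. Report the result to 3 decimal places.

μ̂_MAP = 10.820

n = 26, x̄ = 10.89.
For a Normal prior and Normal likelihood with known variance, the posterior is Normal; its mode equals its mean, the precision-weighted average.
Prior precision 1/σ₀² = 1/8 = 0.125; data precision n/σ² = 26/3.
μ̂ = (0.125·6 + (26/3)·10.89) / (0.125 + 26/3) = 95.13/(211/24) = 57078/5275 ≈ 10.820.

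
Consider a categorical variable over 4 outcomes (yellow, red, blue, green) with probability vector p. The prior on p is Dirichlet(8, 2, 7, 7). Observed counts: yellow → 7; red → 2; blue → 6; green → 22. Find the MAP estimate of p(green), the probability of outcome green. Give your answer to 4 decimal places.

MAP estimate of p(green) = 0.4912

The posterior is Dirichlet(αᵢ + nᵢ) = Dirichlet(15, 4, 13, 29).
For a Dirichlet(a₁,…,a_K) with all aᵢ > 1, the mode has j-th component (aⱼ − 1)/(Σaᵢ − K).
Here Σaᵢ = 61 and K = 4, so p(green) = (29 − 1)/(61 − 4) = 28/57 ≈ 0.4912.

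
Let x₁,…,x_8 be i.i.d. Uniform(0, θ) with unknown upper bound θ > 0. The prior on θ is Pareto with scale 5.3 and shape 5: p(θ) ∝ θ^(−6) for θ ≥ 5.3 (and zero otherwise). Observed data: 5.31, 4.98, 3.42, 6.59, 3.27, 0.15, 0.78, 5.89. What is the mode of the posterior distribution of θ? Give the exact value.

The Uniform(0, θ) likelihood is θ^(−n) for θ ≥ max(xᵢ), zero otherwise. Here max(xᵢ) = 6.59.
Posterior ∝ θ^(−6) · θ^(−8) = θ^(−14) on θ ≥ max(5.3, 6.59) = 6.59.
This density is strictly decreasing in θ, so the posterior mode lies at the lower boundary of the support.

θ̂_MAP = 6.59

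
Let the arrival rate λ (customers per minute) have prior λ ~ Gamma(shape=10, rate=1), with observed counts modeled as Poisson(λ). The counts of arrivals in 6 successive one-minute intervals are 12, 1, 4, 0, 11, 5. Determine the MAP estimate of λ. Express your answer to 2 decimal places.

λ̂_MAP = 6.00

Σxᵢ = 12+1+4+0+11+5 = 33, with n = 6.
Posterior ∝ λ^9e^(−1λ) · λ^33e^(−6λ) = λ^42e^(−7λ), i.e. Gamma(shape=43, rate=7).
The mode of a Gamma(a, b) with a ≥ 1 (shape–rate) is (a−1)/b = 42/7 ≈ 6.00.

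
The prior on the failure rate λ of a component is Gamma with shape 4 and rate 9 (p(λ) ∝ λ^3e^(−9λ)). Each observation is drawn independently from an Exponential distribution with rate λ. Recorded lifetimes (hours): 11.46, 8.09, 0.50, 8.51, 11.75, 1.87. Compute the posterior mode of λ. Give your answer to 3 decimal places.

The Exponential(rate=λ) likelihood is ∝ λ^n e^(−λΣtᵢ). Here n = 6 and Σtᵢ = 11.46 + 8.09 + 0.50 + 8.51 + 11.75 + 1.87 = 42.18.
Posterior ∝ λ^3e^(−9λ) · λ^6e^(−42.18λ) = λ^9e^(−51.18λ), i.e. Gamma(10, 51.18).
Mode = (a−1)/b = 9/51.18 ≈ 0.176.

λ̂_MAP = 0.176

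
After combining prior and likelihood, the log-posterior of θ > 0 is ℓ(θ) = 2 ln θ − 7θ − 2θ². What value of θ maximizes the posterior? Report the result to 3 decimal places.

θ̂_MAP = 0.250

ℓ'(θ) = 2/θ − 7 − 4θ. Setting this to zero and multiplying by θ: 4θ² + 7θ − 2 = 0.
θ = (−7 + √(7² + 4·4·2)) / (2·4) = (−7 + √81) / 8 = (−7 + 9)/8 = 1/4.
ℓ''(θ) = −2/θ² − 4 < 0, confirming a maximum.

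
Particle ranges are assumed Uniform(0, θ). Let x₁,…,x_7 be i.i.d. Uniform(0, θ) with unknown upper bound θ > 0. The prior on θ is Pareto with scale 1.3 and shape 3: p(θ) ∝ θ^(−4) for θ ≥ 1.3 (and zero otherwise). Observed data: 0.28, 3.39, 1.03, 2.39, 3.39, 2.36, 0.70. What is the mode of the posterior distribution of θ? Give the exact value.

The Uniform(0, θ) likelihood is θ^(−n) for θ ≥ max(xᵢ), zero otherwise. Here max(xᵢ) = 3.39.
Posterior ∝ θ^(−4) · θ^(−7) = θ^(−11) on θ ≥ max(1.3, 3.39) = 3.39.
This density is strictly decreasing in θ, so the posterior mode lies at the lower boundary of the support.

θ̂_MAP = 3.39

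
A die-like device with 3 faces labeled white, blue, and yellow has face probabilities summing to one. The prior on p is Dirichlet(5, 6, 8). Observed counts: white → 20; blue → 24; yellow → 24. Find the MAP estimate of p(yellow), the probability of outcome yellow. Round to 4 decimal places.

The posterior is Dirichlet(αᵢ + nᵢ) = Dirichlet(25, 30, 32).
For a Dirichlet(a₁,…,a_K) with all aᵢ > 1, the mode has j-th component (aⱼ − 1)/(Σaᵢ − K).
Here Σaᵢ = 87 and K = 3, so p(yellow) = (32 − 1)/(87 − 3) = 31/84 ≈ 0.3690.

MAP estimate of p(yellow) = 0.3690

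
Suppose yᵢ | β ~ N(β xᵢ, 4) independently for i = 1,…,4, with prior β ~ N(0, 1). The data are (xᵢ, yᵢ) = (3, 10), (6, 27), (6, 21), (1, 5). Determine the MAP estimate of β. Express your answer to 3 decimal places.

log p(β | y) = −Σ(yᵢ − βxᵢ)²/(2·4) − β²/(2·1) + const.
Setting the derivative to zero: Σxᵢ(yᵢ − βxᵢ)/4 − β/1 = 0, so β = Σxᵢyᵢ / (Σxᵢ² + σ²/τ²).
Σxᵢyᵢ = 3·10 + 6·27 + 6·21 + 1·5 = 323; Σxᵢ² = 82; σ²/τ² = 4.
β̂_MAP = 323 / (82 + 4) = 323/86 ≈ 3.756.

β̂_MAP = 3.756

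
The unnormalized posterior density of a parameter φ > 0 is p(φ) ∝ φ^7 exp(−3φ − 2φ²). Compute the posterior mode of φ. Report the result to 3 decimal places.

ℓ'(φ) = 7/φ − 3 − 4φ. Setting this to zero and multiplying by φ: 4φ² + 3φ − 7 = 0.
φ = (−3 + √(3² + 4·4·7)) / (2·4) = (−3 + √121) / 8 = (−3 + 11)/8 = 1.
ℓ''(φ) = −7/φ² − 4 < 0, confirming a maximum.

φ̂_MAP = 1.000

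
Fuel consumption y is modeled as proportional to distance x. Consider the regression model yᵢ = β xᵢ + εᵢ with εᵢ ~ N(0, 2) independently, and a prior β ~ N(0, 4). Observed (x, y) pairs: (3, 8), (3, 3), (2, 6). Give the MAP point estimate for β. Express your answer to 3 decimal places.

β̂_MAP = 2.000

log p(β | y) = −Σ(yᵢ − βxᵢ)²/(2·2) − β²/(2·4) + const.
Setting the derivative to zero: Σxᵢ(yᵢ − βxᵢ)/2 − β/4 = 0, so β = Σxᵢyᵢ / (Σxᵢ² + σ²/τ²).
Σxᵢyᵢ = 3·8 + 3·3 + 2·6 = 45; Σxᵢ² = 22; σ²/τ² = 0.5.
β̂_MAP = 45 / (22 + 0.5) = 45/22.5 ≈ 2.000.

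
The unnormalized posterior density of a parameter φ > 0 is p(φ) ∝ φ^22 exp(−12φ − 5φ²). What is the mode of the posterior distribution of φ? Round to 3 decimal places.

φ̂_MAP = 1.000

ℓ'(φ) = 22/φ − 12 − 10φ. Setting this to zero and multiplying by φ: 10φ² + 12φ − 22 = 0.
φ = (−12 + √(12² + 4·10·22)) / (2·10) = (−12 + √1024) / 20 = (−12 + 32)/20 = 1.
ℓ''(φ) = −22/φ² − 10 < 0, confirming a maximum.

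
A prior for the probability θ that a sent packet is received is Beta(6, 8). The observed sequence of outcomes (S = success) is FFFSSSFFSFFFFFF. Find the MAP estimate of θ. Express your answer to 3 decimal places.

θ̂_MAP = 0.333

Prior: Beta(6, 8).
Data: 4 successes in 15 trials (from the sequence). The binomial likelihood contributes θ^4(1−θ)^11, so the posterior is Beta(6+4, 8+11) = Beta(10, 19).
For Beta(a, b) with a, b > 1 the mode is (a−1)/(a+b−2) = 9/27 ≈ 0.333.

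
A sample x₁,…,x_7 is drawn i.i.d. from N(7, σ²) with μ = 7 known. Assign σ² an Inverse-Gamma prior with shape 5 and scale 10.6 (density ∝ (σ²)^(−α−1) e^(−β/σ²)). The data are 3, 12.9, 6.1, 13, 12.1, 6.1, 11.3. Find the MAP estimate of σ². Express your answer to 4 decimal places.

Sum of squared deviations about the known mean: SS = (3−7)² + (12.9−7)² + (6.1−7)² + (13−7)² + (12.1−7)² + (6.1−7)² + (11.3−7)² = 132.93.
The Normal likelihood contributes (σ²)^(−n/2) exp(−SS/(2σ²)), so the posterior is Inverse-Gamma(α + n/2, β + SS/2) = Inverse-Gamma(8.5, 77.065).
The mode of Inverse-Gamma(a, b) is b/(a+1) = 77.065/9.5 ≈ 8.1121.

σ̂²_MAP = 8.1121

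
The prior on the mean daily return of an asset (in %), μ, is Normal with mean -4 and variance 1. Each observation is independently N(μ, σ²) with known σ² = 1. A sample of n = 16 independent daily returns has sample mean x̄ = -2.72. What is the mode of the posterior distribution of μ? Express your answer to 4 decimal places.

n = 16, x̄ = -2.72.
For a Normal prior and Normal likelihood with known variance, the posterior is Normal; its mode equals its mean, the precision-weighted average.
Prior precision 1/σ₀² = 1/1 = 1; data precision n/σ² = 16/1 = 16.
μ̂ = (1·(-4) + 16·(-2.72)) / (1 + 16) = (-47.52)/17 = -1188/425 ≈ -2.7953.

μ̂_MAP = -2.7953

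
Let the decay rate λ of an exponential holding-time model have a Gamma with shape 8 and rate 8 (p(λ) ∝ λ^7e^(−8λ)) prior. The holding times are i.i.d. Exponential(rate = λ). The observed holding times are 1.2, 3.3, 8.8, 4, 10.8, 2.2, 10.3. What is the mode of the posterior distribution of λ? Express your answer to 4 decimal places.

λ̂_MAP = 0.2881

The Exponential(rate=λ) likelihood is ∝ λ^n e^(−λΣtᵢ). Here n = 7 and Σtᵢ = 1.2 + 3.3 + 8.8 + 4 + 10.8 + 2.2 + 10.3 = 40.6.
Posterior ∝ λ^7e^(−8λ) · λ^7e^(−40.6λ) = λ^14e^(−48.6λ), i.e. Gamma(15, 48.6).
Mode = (a−1)/b = 14/48.6 ≈ 0.2881.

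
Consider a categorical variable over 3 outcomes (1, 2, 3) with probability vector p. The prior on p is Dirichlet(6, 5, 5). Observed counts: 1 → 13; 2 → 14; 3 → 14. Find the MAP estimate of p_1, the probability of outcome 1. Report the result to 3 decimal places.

MAP estimate: 0.333

The posterior is Dirichlet(αᵢ + nᵢ) = Dirichlet(19, 19, 19).
For a Dirichlet(a₁,…,a_K) with all aᵢ > 1, the mode has j-th component (aⱼ − 1)/(Σaᵢ − K).
Here Σaᵢ = 57 and K = 3, so p_1 = (19 − 1)/(57 − 3) = 18/54 ≈ 0.333.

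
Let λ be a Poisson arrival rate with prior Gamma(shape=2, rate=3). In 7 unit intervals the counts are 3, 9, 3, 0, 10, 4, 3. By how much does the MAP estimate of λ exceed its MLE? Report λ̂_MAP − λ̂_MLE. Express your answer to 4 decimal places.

MAP − MLE = -1.2714

Σxᵢ = 32. Posterior is Gamma(34, 10); MAP = (34−1)/10 = 33/10 ≈ 3.30000.
MLE = x̄ = 32/7 ≈ 4.57143.
Difference = 33/10 − 32/7 = -89/70 ≈ -1.2714.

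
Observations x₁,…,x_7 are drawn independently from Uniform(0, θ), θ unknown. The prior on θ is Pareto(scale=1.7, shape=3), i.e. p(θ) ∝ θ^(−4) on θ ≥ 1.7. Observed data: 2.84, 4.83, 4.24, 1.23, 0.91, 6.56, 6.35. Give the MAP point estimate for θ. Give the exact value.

θ̂_MAP = 6.56

The Uniform(0, θ) likelihood is θ^(−n) for θ ≥ max(xᵢ), zero otherwise. Here max(xᵢ) = 6.56.
Posterior ∝ θ^(−4) · θ^(−7) = θ^(−11) on θ ≥ max(1.7, 6.56) = 6.56.
This density is strictly decreasing in θ, so the posterior mode lies at the lower boundary of the support.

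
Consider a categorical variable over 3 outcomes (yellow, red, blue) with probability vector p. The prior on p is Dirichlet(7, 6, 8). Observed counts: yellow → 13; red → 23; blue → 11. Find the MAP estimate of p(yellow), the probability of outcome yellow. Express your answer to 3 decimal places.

The posterior is Dirichlet(αᵢ + nᵢ) = Dirichlet(20, 29, 19).
For a Dirichlet(a₁,…,a_K) with all aᵢ > 1, the mode has j-th component (aⱼ − 1)/(Σaᵢ − K).
Here Σaᵢ = 68 and K = 3, so p(yellow) = (20 − 1)/(68 − 3) = 19/65 ≈ 0.292.

MAP estimate of p(yellow) = 0.292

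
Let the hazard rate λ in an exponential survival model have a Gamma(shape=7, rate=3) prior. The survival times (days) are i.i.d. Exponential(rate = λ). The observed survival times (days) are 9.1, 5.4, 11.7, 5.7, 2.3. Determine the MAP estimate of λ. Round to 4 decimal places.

λ̂_MAP = 0.2957

The Exponential(rate=λ) likelihood is ∝ λ^n e^(−λΣtᵢ). Here n = 5 and Σtᵢ = 9.1 + 5.4 + 11.7 + 5.7 + 2.3 = 34.2.
Posterior ∝ λ^6e^(−3λ) · λ^5e^(−34.2λ) = λ^11e^(−37.2λ), i.e. Gamma(12, 37.2).
Mode = (a−1)/b = 11/37.2 ≈ 0.2957.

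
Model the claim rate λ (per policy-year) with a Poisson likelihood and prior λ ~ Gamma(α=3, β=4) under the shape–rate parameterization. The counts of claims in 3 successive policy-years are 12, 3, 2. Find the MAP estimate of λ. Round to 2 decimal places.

λ̂_MAP = 2.71

Σxᵢ = 12+3+2 = 17, with n = 3.
Posterior ∝ λ^2e^(−4λ) · λ^17e^(−3λ) = λ^19e^(−7λ), i.e. Gamma(shape=20, rate=7).
The mode of a Gamma(a, b) with a ≥ 1 (shape–rate) is (a−1)/b = 19/7 ≈ 2.71.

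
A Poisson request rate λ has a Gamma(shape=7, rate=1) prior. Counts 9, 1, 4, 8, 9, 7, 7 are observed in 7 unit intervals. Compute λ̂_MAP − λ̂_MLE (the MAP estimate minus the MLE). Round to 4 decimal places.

Σxᵢ = 45. Posterior is Gamma(52, 8); MAP = (52−1)/8 = 51/8 ≈ 6.37500.
MLE = x̄ = 45/7 ≈ 6.42857.
Difference = 51/8 − 45/7 = -3/56 ≈ -0.0536.

MAP − MLE = -0.0536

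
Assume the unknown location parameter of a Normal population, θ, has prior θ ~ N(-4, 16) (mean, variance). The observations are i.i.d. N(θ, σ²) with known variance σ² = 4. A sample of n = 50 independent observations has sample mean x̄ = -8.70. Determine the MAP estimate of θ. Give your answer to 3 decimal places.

θ̂_MAP = -8.677

n = 50, x̄ = -8.70.
For a Normal prior and Normal likelihood with known variance, the posterior is Normal; its mode equals its mean, the precision-weighted average.
Prior precision 1/σ₀² = 1/16 = 0.0625; data precision n/σ² = 50/4 = 12.5.
θ̂ = (0.0625·(-4) + 12.5·(-8.7)) / (0.0625 + 12.5) = (-109)/12.5625 = -1744/201 ≈ -8.677.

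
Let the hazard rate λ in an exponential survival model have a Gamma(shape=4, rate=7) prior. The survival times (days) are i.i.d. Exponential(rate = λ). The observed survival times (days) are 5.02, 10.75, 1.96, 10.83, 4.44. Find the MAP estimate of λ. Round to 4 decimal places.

λ̂_MAP = 0.2000

The Exponential(rate=λ) likelihood is ∝ λ^n e^(−λΣtᵢ). Here n = 5 and Σtᵢ = 5.02 + 10.75 + 1.96 + 10.83 + 4.44 = 33.
Posterior ∝ λ^3e^(−7λ) · λ^5e^(−33λ) = λ^8e^(−40λ), i.e. Gamma(9, 40).
Mode = (a−1)/b = 8/40 ≈ 0.2000.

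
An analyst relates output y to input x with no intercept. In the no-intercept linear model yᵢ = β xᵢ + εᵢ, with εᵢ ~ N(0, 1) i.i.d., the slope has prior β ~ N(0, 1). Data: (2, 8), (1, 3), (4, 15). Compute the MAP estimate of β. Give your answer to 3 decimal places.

β̂_MAP = 3.591

log p(β | y) = −Σ(yᵢ − βxᵢ)²/(2·1) − β²/(2·1) + const.
Setting the derivative to zero: Σxᵢ(yᵢ − βxᵢ)/1 − β/1 = 0, so β = Σxᵢyᵢ / (Σxᵢ² + σ²/τ²).
Σxᵢyᵢ = 2·8 + 1·3 + 4·15 = 79; Σxᵢ² = 21; σ²/τ² = 1.
β̂_MAP = 79 / (21 + 1) = 79/22 ≈ 3.591.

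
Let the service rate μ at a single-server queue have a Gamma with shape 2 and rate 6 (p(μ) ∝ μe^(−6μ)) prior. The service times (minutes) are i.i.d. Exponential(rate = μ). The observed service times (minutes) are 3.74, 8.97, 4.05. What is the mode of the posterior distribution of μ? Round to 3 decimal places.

The Exponential(rate=μ) likelihood is ∝ μ^n e^(−μΣtᵢ). Here n = 3 and Σtᵢ = 3.74 + 8.97 + 4.05 = 16.76.
Posterior ∝ μe^(−6μ) · μ^3e^(−16.76μ) = μ^4e^(−22.76μ), i.e. Gamma(5, 22.76).
Mode = (a−1)/b = 4/22.76 ≈ 0.176.

μ̂_MAP = 0.176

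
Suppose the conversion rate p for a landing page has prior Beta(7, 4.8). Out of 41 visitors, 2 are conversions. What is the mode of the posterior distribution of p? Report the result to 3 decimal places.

Prior: Beta(7, 4.8).
Data: 2 successes in 41 trials. The binomial likelihood contributes p^2(1−p)^39, so the posterior is Beta(7+2, 4.8+39) = Beta(9, 43.8).
For Beta(a, b) with a, b > 1 the mode is (a−1)/(a+b−2) = 8/50.8 ≈ 0.157.

p̂_MAP = 0.157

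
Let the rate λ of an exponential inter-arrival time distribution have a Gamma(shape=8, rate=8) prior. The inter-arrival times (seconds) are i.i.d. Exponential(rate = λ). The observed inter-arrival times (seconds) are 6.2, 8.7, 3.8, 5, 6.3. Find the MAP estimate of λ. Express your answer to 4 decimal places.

The Exponential(rate=λ) likelihood is ∝ λ^n e^(−λΣtᵢ). Here n = 5 and Σtᵢ = 6.2 + 8.7 + 3.8 + 5 + 6.3 = 30.
Posterior ∝ λ^7e^(−8λ) · λ^5e^(−30λ) = λ^12e^(−38λ), i.e. Gamma(13, 38).
Mode = (a−1)/b = 12/38 ≈ 0.3158.

λ̂_MAP = 0.3158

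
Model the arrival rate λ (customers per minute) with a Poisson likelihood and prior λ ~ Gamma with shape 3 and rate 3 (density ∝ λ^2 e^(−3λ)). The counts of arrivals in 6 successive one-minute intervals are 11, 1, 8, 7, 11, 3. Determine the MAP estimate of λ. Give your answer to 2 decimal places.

λ̂_MAP = 4.78

Σxᵢ = 11+1+8+7+11+3 = 41, with n = 6.
Posterior ∝ λ^2e^(−3λ) · λ^41e^(−6λ) = λ^43e^(−9λ), i.e. Gamma(shape=44, rate=9).
The mode of a Gamma(a, b) with a ≥ 1 (shape–rate) is (a−1)/b = 43/9 ≈ 4.78.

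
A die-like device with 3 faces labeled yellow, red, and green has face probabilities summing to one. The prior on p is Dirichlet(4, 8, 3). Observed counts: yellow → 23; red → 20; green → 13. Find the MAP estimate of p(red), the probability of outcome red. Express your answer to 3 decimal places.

MAP estimate of p(red) = 0.397

The posterior is Dirichlet(αᵢ + nᵢ) = Dirichlet(27, 28, 16).
For a Dirichlet(a₁,…,a_K) with all aᵢ > 1, the mode has j-th component (aⱼ − 1)/(Σaᵢ − K).
Here Σaᵢ = 71 and K = 3, so p(red) = (28 − 1)/(71 − 3) = 27/68 ≈ 0.397.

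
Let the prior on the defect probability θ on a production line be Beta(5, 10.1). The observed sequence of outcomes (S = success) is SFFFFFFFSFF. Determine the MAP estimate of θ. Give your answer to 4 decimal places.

θ̂_MAP = 0.2490

Prior: Beta(5, 10.1).
Data: 2 successes in 11 trials (from the sequence). The binomial likelihood contributes θ^2(1−θ)^9, so the posterior is Beta(5+2, 10.1+9) = Beta(7, 19.1).
For Beta(a, b) with a, b > 1 the mode is (a−1)/(a+b−2) = 6/24.1 ≈ 0.2490.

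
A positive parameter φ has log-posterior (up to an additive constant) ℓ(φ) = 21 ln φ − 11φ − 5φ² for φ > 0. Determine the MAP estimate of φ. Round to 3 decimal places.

φ̂_MAP = 1.000

ℓ'(φ) = 21/φ − 11 − 10φ. Setting this to zero and multiplying by φ: 10φ² + 11φ − 21 = 0.
φ = (−11 + √(11² + 4·10·21)) / (2·10) = (−11 + √961) / 20 = (−11 + 31)/20 = 1.
ℓ''(φ) = −21/φ² − 10 < 0, confirming a maximum.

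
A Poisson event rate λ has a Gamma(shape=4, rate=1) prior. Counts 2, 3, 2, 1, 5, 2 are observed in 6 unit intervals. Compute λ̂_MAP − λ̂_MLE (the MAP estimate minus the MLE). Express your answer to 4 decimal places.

Σxᵢ = 15. Posterior is Gamma(19, 7); MAP = (19−1)/7 = 18/7 ≈ 2.57143.
MLE = x̄ = 15/6 ≈ 2.50000.
Difference = 18/7 − 15/6 = 1/14 ≈ 0.0714.

MAP − MLE = 0.0714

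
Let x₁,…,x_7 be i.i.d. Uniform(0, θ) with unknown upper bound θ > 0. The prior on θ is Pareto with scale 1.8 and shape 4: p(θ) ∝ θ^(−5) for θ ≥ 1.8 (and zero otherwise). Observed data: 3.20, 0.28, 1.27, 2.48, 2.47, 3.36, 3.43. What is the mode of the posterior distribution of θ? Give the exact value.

θ̂_MAP = 3.43

The Uniform(0, θ) likelihood is θ^(−n) for θ ≥ max(xᵢ), zero otherwise. Here max(xᵢ) = 3.43.
Posterior ∝ θ^(−5) · θ^(−7) = θ^(−12) on θ ≥ max(1.8, 3.43) = 3.43.
This density is strictly decreasing in θ, so the posterior mode lies at the lower boundary of the support.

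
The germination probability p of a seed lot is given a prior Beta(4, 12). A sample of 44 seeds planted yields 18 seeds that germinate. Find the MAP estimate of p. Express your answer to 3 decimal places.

Prior: Beta(4, 12).
Data: 18 successes in 44 trials. The binomial likelihood contributes p^18(1−p)^26, so the posterior is Beta(4+18, 12+26) = Beta(22, 38).
For Beta(a, b) with a, b > 1 the mode is (a−1)/(a+b−2) = 21/58 ≈ 0.362.

p̂_MAP = 0.362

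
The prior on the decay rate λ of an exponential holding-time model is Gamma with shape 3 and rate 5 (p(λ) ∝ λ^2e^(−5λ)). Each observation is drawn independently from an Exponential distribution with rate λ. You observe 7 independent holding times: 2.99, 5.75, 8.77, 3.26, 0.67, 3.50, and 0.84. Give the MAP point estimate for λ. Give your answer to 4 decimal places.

λ̂_MAP = 0.2924

The Exponential(rate=λ) likelihood is ∝ λ^n e^(−λΣtᵢ). Here n = 7 and Σtᵢ = 2.99 + 5.75 + 8.77 + 3.26 + 0.67 + 3.50 + 0.84 = 25.78.
Posterior ∝ λ^2e^(−5λ) · λ^7e^(−25.78λ) = λ^9e^(−30.78λ), i.e. Gamma(10, 30.78).
Mode = (a−1)/b = 9/30.78 ≈ 0.2924.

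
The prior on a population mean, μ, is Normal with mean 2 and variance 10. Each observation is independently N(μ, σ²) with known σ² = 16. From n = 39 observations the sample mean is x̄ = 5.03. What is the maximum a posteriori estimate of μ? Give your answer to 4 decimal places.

n = 39, x̄ = 5.03.
For a Normal prior and Normal likelihood with known variance, the posterior is Normal; its mode equals its mean, the precision-weighted average.
Prior precision 1/σ₀² = 1/10 = 0.1; data precision n/σ² = 39/16 = 2.4375.
μ̂ = (0.1·2 + 2.4375·5.03) / (0.1 + 2.4375) = 12.460625/2.5375 = 19937/4060 ≈ 4.9106.

μ̂_MAP = 4.9106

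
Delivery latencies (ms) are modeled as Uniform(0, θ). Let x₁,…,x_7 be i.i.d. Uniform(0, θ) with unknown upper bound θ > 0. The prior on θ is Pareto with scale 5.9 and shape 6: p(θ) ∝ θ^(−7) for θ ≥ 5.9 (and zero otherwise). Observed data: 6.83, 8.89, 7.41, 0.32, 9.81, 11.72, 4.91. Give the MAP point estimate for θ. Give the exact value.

The Uniform(0, θ) likelihood is θ^(−n) for θ ≥ max(xᵢ), zero otherwise. Here max(xᵢ) = 11.72.
Posterior ∝ θ^(−7) · θ^(−7) = θ^(−14) on θ ≥ max(5.9, 11.72) = 11.72.
This density is strictly decreasing in θ, so the posterior mode lies at the lower boundary of the support.

θ̂_MAP = 11.72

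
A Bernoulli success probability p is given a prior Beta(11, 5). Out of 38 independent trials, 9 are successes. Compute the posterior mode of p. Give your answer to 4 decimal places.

p̂_MAP = 0.3654

Prior: Beta(11, 5).
Data: 9 successes in 38 trials. The binomial likelihood contributes p^9(1−p)^29, so the posterior is Beta(11+9, 5+29) = Beta(20, 34).
For Beta(a, b) with a, b > 1 the mode is (a−1)/(a+b−2) = 19/52 ≈ 0.3654.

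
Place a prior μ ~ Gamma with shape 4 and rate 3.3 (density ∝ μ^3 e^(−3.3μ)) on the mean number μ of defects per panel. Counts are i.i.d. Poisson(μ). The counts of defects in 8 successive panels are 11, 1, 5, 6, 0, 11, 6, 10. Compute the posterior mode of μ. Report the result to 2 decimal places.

Σxᵢ = 11+1+5+6+0+11+6+10 = 50, with n = 8.
Posterior ∝ μ^3e^(−3.3μ) · μ^50e^(−8μ) = μ^53e^(−11.3μ), i.e. Gamma(shape=54, rate=11.3).
The mode of a Gamma(a, b) with a ≥ 1 (shape–rate) is (a−1)/b = 53/11.3 ≈ 4.69.

μ̂_MAP = 4.69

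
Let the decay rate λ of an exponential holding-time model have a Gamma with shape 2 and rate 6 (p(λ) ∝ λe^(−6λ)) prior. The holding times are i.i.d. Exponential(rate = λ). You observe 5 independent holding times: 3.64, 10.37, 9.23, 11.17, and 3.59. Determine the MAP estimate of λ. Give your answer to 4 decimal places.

λ̂_MAP = 0.1364

The Exponential(rate=λ) likelihood is ∝ λ^n e^(−λΣtᵢ). Here n = 5 and Σtᵢ = 3.64 + 10.37 + 9.23 + 11.17 + 3.59 = 38.
Posterior ∝ λe^(−6λ) · λ^5e^(−38λ) = λ^6e^(−44λ), i.e. Gamma(7, 44).
Mode = (a−1)/b = 6/44 ≈ 0.1364.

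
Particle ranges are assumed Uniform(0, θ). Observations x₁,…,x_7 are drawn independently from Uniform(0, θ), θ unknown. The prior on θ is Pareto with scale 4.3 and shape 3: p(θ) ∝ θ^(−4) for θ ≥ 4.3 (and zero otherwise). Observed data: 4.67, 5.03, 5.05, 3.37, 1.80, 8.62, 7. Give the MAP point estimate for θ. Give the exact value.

θ̂_MAP = 8.62

The Uniform(0, θ) likelihood is θ^(−n) for θ ≥ max(xᵢ), zero otherwise. Here max(xᵢ) = 8.62.
Posterior ∝ θ^(−4) · θ^(−7) = θ^(−11) on θ ≥ max(4.3, 8.62) = 8.62.
This density is strictly decreasing in θ, so the posterior mode lies at the lower boundary of the support.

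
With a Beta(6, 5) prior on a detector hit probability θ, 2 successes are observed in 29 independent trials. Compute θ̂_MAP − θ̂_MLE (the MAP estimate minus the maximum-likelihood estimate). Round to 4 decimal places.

Posterior is Beta(8, 32); MAP = (8−1)/(40−2) = 7/38 ≈ 0.18421.
MLE ignores the prior: θ̂_MLE = k/n = 2/29 ≈ 0.06897.
Difference = 7/38 − 2/29 = 127/1102 ≈ 0.1152.

MAP − MLE = 0.1152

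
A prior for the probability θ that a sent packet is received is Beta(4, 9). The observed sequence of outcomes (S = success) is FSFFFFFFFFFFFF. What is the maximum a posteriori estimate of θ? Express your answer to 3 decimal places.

θ̂_MAP = 0.160

Prior: Beta(4, 9).
Data: 1 success in 14 trials (from the sequence). The binomial likelihood contributes θ(1−θ)^13, so the posterior is Beta(4+1, 9+13) = Beta(5, 22).
For Beta(a, b) with a, b > 1 the mode is (a−1)/(a+b−2) = 4/25 ≈ 0.160.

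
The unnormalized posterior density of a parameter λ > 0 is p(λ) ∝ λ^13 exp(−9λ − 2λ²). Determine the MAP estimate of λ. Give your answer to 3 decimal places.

λ̂_MAP = 1.000

ℓ'(λ) = 13/λ − 9 − 4λ. Setting this to zero and multiplying by λ: 4λ² + 9λ − 13 = 0.
λ = (−9 + √(9² + 4·4·13)) / (2·4) = (−9 + √289) / 8 = (−9 + 17)/8 = 1.
ℓ''(λ) = −13/λ² − 4 < 0, confirming a maximum.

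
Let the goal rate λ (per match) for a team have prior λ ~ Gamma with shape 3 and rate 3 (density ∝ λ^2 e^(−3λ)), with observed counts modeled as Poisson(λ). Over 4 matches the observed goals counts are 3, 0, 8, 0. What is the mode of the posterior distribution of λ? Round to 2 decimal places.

λ̂_MAP = 1.86

Σxᵢ = 3+0+8+0 = 11, with n = 4.
Posterior ∝ λ^2e^(−3λ) · λ^11e^(−4λ) = λ^13e^(−7λ), i.e. Gamma(shape=14, rate=7).
The mode of a Gamma(a, b) with a ≥ 1 (shape–rate) is (a−1)/b = 13/7 ≈ 1.86.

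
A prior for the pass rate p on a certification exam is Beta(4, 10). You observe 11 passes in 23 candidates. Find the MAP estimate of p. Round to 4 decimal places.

Prior: Beta(4, 10).
Data: 11 successes in 23 trials. The binomial likelihood contributes p^11(1−p)^12, so the posterior is Beta(4+11, 10+12) = Beta(15, 22).
For Beta(a, b) with a, b > 1 the mode is (a−1)/(a+b−2) = 14/35 ≈ 0.4000.

p̂_MAP = 0.4000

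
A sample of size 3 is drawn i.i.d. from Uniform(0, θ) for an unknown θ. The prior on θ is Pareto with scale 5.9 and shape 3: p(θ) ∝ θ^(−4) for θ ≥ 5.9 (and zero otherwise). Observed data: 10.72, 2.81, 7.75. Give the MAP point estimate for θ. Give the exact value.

The Uniform(0, θ) likelihood is θ^(−n) for θ ≥ max(xᵢ), zero otherwise. Here max(xᵢ) = 10.72.
Posterior ∝ θ^(−4) · θ^(−3) = θ^(−7) on θ ≥ max(5.9, 10.72) = 10.72.
This density is strictly decreasing in θ, so the posterior mode lies at the lower boundary of the support.

θ̂_MAP = 10.72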